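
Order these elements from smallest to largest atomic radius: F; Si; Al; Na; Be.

F < Be < Si < Al < Na

Be is in period 2, group 2; F is in period 2, group 17; Na is in period 3, group 1; Al is in period 3, group 13; Si is in period 3, group 14.
Across a period the added protons contract the valence shell; down a group each new principal shell makes the atom larger.
Here both period and group differ, so the two effects have to be weighed against each other.
Be > F: both are in period 2; the period trend gives Be the larger value.
Si > Be: period and group pull opposite ways; the down-group shift dominates (116 vs 102 pm).
Al > Si: both are in period 3; the period trend gives Al the larger value.
Na > Al: Na lies to the left of Al in period 3, so the across-period effect alone puts Na larger.
For reference (pm): Be 102, F 64, Na 155, Al 126, Si 116.
So from smallest to largest: F < Be < Si < Al < Na.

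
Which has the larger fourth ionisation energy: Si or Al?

The fourth ionization energy removes an electron from the +3 ion. For each element: Si³⁺ still has 1 valence electron; Al³⁺ is the bare [Ne] core.
Pulling an electron out of a noble-gas core costs far more than removing a remaining valence electron, so Al sits at the high end of IE_4.
Tabulated IE_4 (kJ/mol): Si 4356, Al 11577.
So the fourth ionization energies run Si < Al.

Al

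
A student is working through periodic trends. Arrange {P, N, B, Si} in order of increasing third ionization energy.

P < Si < B < N

The third ionization energy removes an electron from the +2 ion. For each element: P²⁺ still has 3 valence electrons; N²⁺ still has 3 valence electrons; B²⁺ still has 1 valence electron; Si²⁺ still has 2 valence electrons.
All are still removing valence electrons, so compare the +2 ions as you would atoms: IE_3 generally rises across a period (higher Z_eff) and falls down a group (larger shell), subject to the usual subshell exceptions.
Valence configurations: P²⁺ [Ne]3s²3p¹, N²⁺ [He]2s²2p¹, B²⁺ [He]2s¹, Si²⁺ [Ne]3s².
P²⁺ loses a lone 3p electron whereas Si²⁺ must break into a filled 3s² pair, so IE_3(Si) > IE_3(P) even though P has the higher nuclear charge.
Tabulated IE_3 (kJ/mol): P 2914, N 4578, B 3660, Si 3232.
Overall IE_3 order: P < Si < B < N.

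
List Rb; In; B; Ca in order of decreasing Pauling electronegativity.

B is in period 2, group 13; Ca is in period 4, group 2; Rb is in period 5, group 1; In is in period 5, group 13.
EN rises left→right (higher Z_eff, smaller atoms) and falls top→bottom (larger, more shielded atoms).
Neither a single period nor a single group — weigh both effects.
Ca > Rb: both effects reinforce here, so Ca is clearly the higher of the two.
In > Ca: period and group pull opposite ways; the across-period shift dominates (1.78 vs 1.00).
B > In: B sits above In in group 13, so the down-group effect alone puts B higher.
Approximate values (Pauling): B 2.04, Ca 1.00, Rb 0.82, In 1.78.
So from highest to lowest: B > In > Ca > Rb.

B, In, Ca, Rb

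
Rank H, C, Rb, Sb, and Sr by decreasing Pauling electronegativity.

H is in period 1, group 1; C is in period 2, group 14; Rb is in period 5, group 1; Sr is in period 5, group 2; Sb is in period 5, group 15.
Electronegativity increases across a period and decreases down a group, tracking effective nuclear charge and atomic size.
Here both period and group differ, so the two effects have to be weighed against each other.
Sr > Rb: both are in period 5; the period trend gives Sr the larger value.
Sb > Sr: both are in period 5; the period trend gives Sb the larger value.
H > Sb: period and group pull opposite ways; the down-group shift dominates (2.20 vs 2.05).
C > H: period and group pull opposite ways; the across-period shift dominates (2.55 vs 2.20).
For reference (Pauling): H 2.20, C 2.55, Rb 0.82, Sr 0.95, Sb 2.05.
So from highest to lowest: C > H > Sb > Sr > Rb.

C > H > Sb > Sr > Rb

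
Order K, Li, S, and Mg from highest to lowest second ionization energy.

The second ionization energy removes an electron from the +1 ion. For each element: K⁺ is the bare [Ar] core; Li⁺ is the bare [He] core; S⁺ still has 5 valence electrons; Mg⁺ still has 1 valence electron.
Pulling an electron out of a noble-gas core costs far more than removing a remaining valence electron, so K and Li sit at the high end of IE_2.
Valence configurations: S⁺ [Ne]3s²3p³, Mg⁺ [Ne]3s¹.
Approximate IE_2 values (kJ/mol): K 3052, Li 7298, S 2252, Mg 1451.
Overall IE_2 order: Mg < S < K < Li.

Li > K > S > Mg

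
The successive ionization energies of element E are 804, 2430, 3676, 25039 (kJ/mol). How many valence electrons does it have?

3

Look for the largest jump between consecutive ionization energies: IE4/IE3 ≈ 6.8, far larger than any earlier ratio.
That jump marks the point where a core electron is being removed. So the atom has 3 valence electrons.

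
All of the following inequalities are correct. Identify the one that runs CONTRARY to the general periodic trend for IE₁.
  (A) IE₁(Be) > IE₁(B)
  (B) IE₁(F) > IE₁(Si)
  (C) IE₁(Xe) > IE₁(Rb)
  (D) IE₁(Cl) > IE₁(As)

The general trend: IE₁ increases across a period and decreases down a group.
(A) Be (period 2, group 2) vs B (period 2, group 13): the stated order contradicts the simple trend.
(B) F (period 2, group 17) vs Si (period 3, group 14): the stated order agrees with the simple trend.
(C) Xe (period 5, group 18) vs Rb (period 5, group 1): the stated order agrees with the simple trend.
(D) Cl (period 3, group 17) vs As (period 4, group 15): the stated order agrees with the simple trend.
The exception is (A): removing B's lone 2p electron is easier than breaking Be's filled 2s².

(A)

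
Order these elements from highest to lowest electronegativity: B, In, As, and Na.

B is in period 2, group 13; Na is in period 3, group 1; As is in period 4, group 15; In is in period 5, group 13.
Smaller atoms with higher effective nuclear charge are more electronegative.
Here both period and group differ, so the two effects have to be weighed against each other.
In > Na: the two effects oppose for this pair; the across-period effect wins (1.78 vs 0.93).
B > In: B sits above In in group 13, so the down-group effect alone puts B higher.
As > B: the two effects oppose for this pair; the across-period effect wins (2.18 vs 2.04).
For reference (Pauling): B 2.04, Na 0.93, As 2.18, In 1.78.
So from highest to lowest: As > B > In > Na.

As, B, In, Na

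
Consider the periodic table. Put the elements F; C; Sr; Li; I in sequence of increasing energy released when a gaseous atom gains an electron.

Sr, Li, C, I, F

Li is in period 2, group 1; C is in period 2, group 14; F is in period 2, group 17; Sr is in period 5, group 2; I is in period 5, group 17.
EA tends to increase across a period and decrease down a group, though the pattern is less regular than for IE or radius.
Neither a single period nor a single group — weigh both effects.
Li > Sr: the two effects oppose for this pair; the down-group effect wins (60 vs 5 kJ/mol).
C > Li: both are in period 2; the period trend gives C the larger value.
I > C: the two effects oppose for this pair; the across-period effect wins (295 vs 122 kJ/mol).
F > I: F sits above I in group 17, so the down-group effect alone puts F higher.
Approximate values (kJ/mol): Li 60, C 122, F 328, Sr 5, I 295.
So from lowest to highest: Sr < Li < C < I < F.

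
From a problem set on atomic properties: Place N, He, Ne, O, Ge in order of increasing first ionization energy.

Ge < O < N < Ne < He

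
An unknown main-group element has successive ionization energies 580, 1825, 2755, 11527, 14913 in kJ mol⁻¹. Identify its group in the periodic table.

Group 13

Look for the largest jump between consecutive ionization energies: IE4/IE3 ≈ 4.2, far larger than any earlier ratio.
That jump marks the point where a core electron is being removed. So the atom has 3 valence electrons.
A main-group element with 3 valence electrons is in group 13.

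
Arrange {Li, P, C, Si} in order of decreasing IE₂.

Li > C > P > Si

Consider each +1 ion: Li⁺ is the bare [He] core; P⁺ still has 4 valence electrons; C⁺ still has 3 valence electrons; Si⁺ still has 3 valence electrons.
Breaking into a closed-shell core is much more expensive than removing a leftover valence electron — Li has the largest IE_2 here.
Valence configurations: P⁺ [Ne]3s²3p², C⁺ [He]2s²2p¹, Si⁺ [Ne]3s²3p¹.
The numbers (kJ/mol): Li 7298, P 1907, C 2353, Si 1577.
So the second ionization energies run Si < P < C < Li.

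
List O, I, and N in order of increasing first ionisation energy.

N is in period 2, group 15; O is in period 2, group 16; I is in period 5, group 17.
First ionization energy rises across a period (greater Z_eff holds electrons more tightly) and falls down a group (valence electrons are farther from the nucleus).
Here both period and group differ, so the two effects have to be weighed against each other.
O > I: the two effects oppose for this pair; the down-group effect wins (1314 vs 1008 kJ/mol).
N > O: this pair runs against the simple trend — see the exception note.
Note the exception: N has a higher first ionization energy than O, contrary to the simple trend — pairing an electron in O's 2p⁴ costs repulsion energy, so O ionizes more easily than half-filled N (2p³).
Approximate values (kJ/mol): N 1402, O 1314, I 1008.
So from lowest to highest: I < O < N.

I < O < N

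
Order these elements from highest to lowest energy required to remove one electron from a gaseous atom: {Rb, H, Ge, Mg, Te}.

H > Te > Ge > Mg > Rb

H is in period 1, group 1; Mg is in period 3, group 2; Ge is in period 4, group 14; Rb is in period 5, group 1; Te is in period 5, group 16.
First ionization energy rises across a period (greater Z_eff holds electrons more tightly) and falls down a group (valence electrons are farther from the nucleus).
Here both period and group differ, so the two effects have to be weighed against each other.
Mg > Rb: both effects reinforce here, so Mg is clearly the higher of the two.
Ge > Mg: the two effects oppose for this pair; the across-period effect wins (762 vs 738 kJ/mol).
Te > Ge: period and group pull opposite ways; the across-period shift dominates (869 vs 762 kJ/mol).
H > Te: period and group pull opposite ways; the down-group shift dominates (1312 vs 869 kJ/mol).
For reference (kJ/mol): H 1312, Mg 738, Ge 762, Rb 403, Te 869.
So from highest to lowest: H > Te > Ge > Mg > Rb.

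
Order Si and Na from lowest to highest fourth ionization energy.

Si < Na

After 3 electrons have been removed, what remains? Si³⁺ still has 1 valence electron; Na³⁺ is already 2 electrons into the core.
Pulling an electron out of a noble-gas core costs far more than removing a remaining valence electron, so Na sits at the high end of IE_4.
Approximate IE_4 values (kJ/mol): Si 4356, Na 9543.
Overall IE_4 order: Si < Na.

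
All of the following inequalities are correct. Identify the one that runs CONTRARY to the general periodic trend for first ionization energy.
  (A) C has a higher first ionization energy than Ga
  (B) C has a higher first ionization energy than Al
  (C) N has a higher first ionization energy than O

The general trend: first ionization energy increases across a period and decreases down a group.
(A) C (period 2, group 14) vs Ga (period 4, group 13): the stated order agrees with the simple trend.
(B) C (period 2, group 14) vs Al (period 3, group 13): the stated order agrees with the simple trend.
(C) N (period 2, group 15) vs O (period 2, group 16): the stated order contradicts the simple trend.
The exception is (C): pairing an electron in O's 2p⁴ costs repulsion energy, so O ionizes more easily than half-filled N (2p³).

(C)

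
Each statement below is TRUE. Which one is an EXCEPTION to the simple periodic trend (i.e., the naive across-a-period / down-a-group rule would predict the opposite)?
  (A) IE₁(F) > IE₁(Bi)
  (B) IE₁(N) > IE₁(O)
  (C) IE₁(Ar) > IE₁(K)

(B)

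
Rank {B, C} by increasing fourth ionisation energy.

C, B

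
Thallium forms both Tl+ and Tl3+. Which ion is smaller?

Both ions have Z = 81 protons, but Tl3+ has lost more electrons, so its remaining electrons feel a larger effective nuclear charge per electron and are pulled in more tightly.
Higher positive charge → smaller ion, so Tl+ > Tl3+.

Tl3+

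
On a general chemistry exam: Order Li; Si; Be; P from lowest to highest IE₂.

The second ionization energy removes an electron from the +1 ion. For each element: Li⁺ is the bare [He] core; Si⁺ still has 3 valence electrons; Be⁺ still has 1 valence electron; P⁺ still has 4 valence electrons.
Core electrons are held far more tightly than valence electrons, so Li tops the IE_2 order.
Valence configurations: Si⁺ [Ne]3s²3p¹, Be⁺ [He]2s¹, P⁺ [Ne]3s²3p².
The numbers (kJ/mol): Li 7298, Si 1577, Be 1757, P 1907.
Putting it together, IE_2: Si < Be < P < Li.

Si < Be < P < Li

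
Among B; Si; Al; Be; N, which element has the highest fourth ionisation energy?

B

After 3 electrons have been removed, what remains? B³⁺ is the bare [He] core; Si³⁺ still has 1 valence electron; Al³⁺ is the bare [Ne] core; Be³⁺ is already 1 electron into the core; N³⁺ still has 2 valence electrons.
Core electrons are held far more tightly than valence electrons, so Al, Be and B top the IE_4 order.
Valence configurations: Si³⁺ [Ne]3s¹, N³⁺ [He]2s².
The numbers (kJ/mol): B 25026, Si 4356, Al 11577, Be 21007, N 7475.
Putting it together, IE_4: Si < N < Al < Be < B.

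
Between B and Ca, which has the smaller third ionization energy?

The third ionization energy removes an electron from the +2 ion. For each element: B²⁺ still has 1 valence electron; Ca²⁺ is the bare [Ar] core.
Pulling an electron out of a noble-gas core costs far more than removing a remaining valence electron, so Ca sits at the high end of IE_3.
Tabulated IE_3 (kJ/mol): B 3660, Ca 4912.
Putting it together, IE_3: B < Ca.

B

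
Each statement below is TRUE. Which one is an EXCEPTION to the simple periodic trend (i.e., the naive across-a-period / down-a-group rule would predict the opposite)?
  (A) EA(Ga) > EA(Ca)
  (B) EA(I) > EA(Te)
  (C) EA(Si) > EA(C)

The general trend: electron affinity increases across a period and decreases down a group.
(A) Ga (period 4, group 13) vs Ca (period 4, group 2): the stated order agrees with the simple trend.
(B) I (period 5, group 17) vs Te (period 5, group 16): the stated order agrees with the simple trend.
(C) Si (period 3, group 14) vs C (period 2, group 14): the stated order contradicts the simple trend.
The exception is (C): Si's larger, more diffuse 3p orbitals accept an added electron slightly more readily than C's compact 2p.

(C)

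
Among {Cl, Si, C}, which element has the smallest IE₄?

Si

Consider each +3 ion: Cl³⁺ still has 4 valence electrons; Si³⁺ still has 1 valence electron; C³⁺ still has 1 valence electron.
All are still removing valence electrons, so compare the +3 ions as you would atoms: IE_4 generally rises across a period (higher Z_eff) and falls down a group (larger shell), subject to the usual subshell exceptions.
Valence configurations: Cl³⁺ [Ne]3s²3p², Si³⁺ [Ne]3s¹, C³⁺ [He]2s¹.
Tabulated IE_4 (kJ/mol): Cl 5159, Si 4356, C 6223.
So the fourth ionization energies run Si < Cl < C.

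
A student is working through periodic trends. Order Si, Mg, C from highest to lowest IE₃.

Mg, C, Si

Consider each +2 ion: Si²⁺ still has 2 valence electrons; Mg²⁺ is the bare [Ne] core; C²⁺ still has 2 valence electrons.
Core electrons are held far more tightly than valence electrons, so Mg tops the IE_3 order.
Valence configurations: Si²⁺ [Ne]3s², C²⁺ [He]2s².
Approximate IE_3 values (kJ/mol): Si 3232, Mg 7733, C 4620.
Putting it together, IE_3: Si < C < Mg.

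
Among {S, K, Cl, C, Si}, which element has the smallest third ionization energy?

Si

After 2 electrons have been removed, what remains? S²⁺ still has 4 valence electrons; K²⁺ is already 1 electron into the core; Cl²⁺ still has 5 valence electrons; C²⁺ still has 2 valence electrons; Si²⁺ still has 2 valence electrons.
Usually core removal costs more than valence removal, but here the competition is close: a tightly held n=2 valence electron can cost more to remove than an n=3 core electron, so the actual values have to decide it.
Valence configurations: S²⁺ [Ne]3s²3p², Cl²⁺ [Ne]3s²3p³, C²⁺ [He]2s², Si²⁺ [Ne]3s².
Tabulated IE_3 (kJ/mol): S 3357, K 4420, Cl 3822, C 4620, Si 3232.
So the third ionization energies run Si < S < Cl < K < C.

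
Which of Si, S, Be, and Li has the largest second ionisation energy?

After 1 electron has been removed, what remains? Si⁺ still has 3 valence electrons; S⁺ still has 5 valence electrons; Be⁺ still has 1 valence electron; Li⁺ is the bare [He] core.
Core electrons are held far more tightly than valence electrons, so Li tops the IE_2 order.
Valence configurations: Si⁺ [Ne]3s²3p¹, S⁺ [Ne]3s²3p³, Be⁺ [He]2s¹.
The numbers (kJ/mol): Si 1577, S 2252, Be 1757, Li 7298.
Overall IE_2 order: Si < Be < S < Li.

Li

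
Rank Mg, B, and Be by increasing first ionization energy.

Mg < B < Be

Be is in period 2, group 2; B is in period 2, group 13; Mg is in period 3, group 2.
IE₁ increases left→right with effective nuclear charge and decreases top→bottom as the valence shell moves farther out.
Neither a single period nor a single group — weigh both effects.
B > Mg: both effects reinforce here, so B is clearly the higher of the two.
Be > B: this pair runs against the simple trend — see the exception note.
Note the exception: Be has a higher first ionization energy than B, contrary to the simple trend — removing B's lone 2p electron is easier than breaking Be's filled 2s².
Tabulated first ionization energy (kJ/mol): Be 900, B 801, Mg 738.
So from lowest to highest: Mg < B < Be.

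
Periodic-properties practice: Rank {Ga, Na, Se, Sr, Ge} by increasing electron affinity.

Na is in period 3, group 1; Ga is in period 4, group 13; Ge is in period 4, group 14; Se is in period 4, group 16; Sr is in period 5, group 2.
Electron affinity generally becomes more exothermic across a period toward the halogens and less exothermic down a group.
Neither a single period nor a single group — weigh both effects.
Ga > Sr: relative to Sr, both the across-period and down-group shifts push Ga's electron affinity up.
Na > Ga: period and group pull opposite ways; the down-group shift dominates (53 vs 29 kJ/mol).
Ge > Na: the two effects oppose for this pair; the across-period effect wins (119 vs 53 kJ/mol).
Se > Ge: both are in period 4; the period trend gives Se the larger value.
Tabulated electron affinity (kJ/mol): Na 53, Ga 29, Ge 119, Se 195, Sr 5.
So from lowest to highest: Sr < Ga < Na < Ge < Se.

Sr < Ga < Na < Ge < Se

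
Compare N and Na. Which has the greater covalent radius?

Na

Moving right in a period, electrons are added to the same shell under a stronger nuclear pull, so atoms get smaller; moving down, a new shell is opened and atoms get larger.
These span different periods and groups, so the two trends combine.
Na > N: relative to N, both the across-period and down-group shifts push Na's atomic radius up.
Tabulated atomic radius (pm): N 71, Na 155.
So Na has the greater covalent radius (Na > N).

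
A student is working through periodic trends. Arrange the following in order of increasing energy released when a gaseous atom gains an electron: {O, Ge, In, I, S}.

In, Ge, O, S, I

O is in period 2, group 16; S is in period 3, group 16; Ge is in period 4, group 14; In is in period 5, group 13; I is in period 5, group 17.
Electron affinity generally becomes more exothermic across a period toward the halogens and less exothermic down a group.
Neither a single period nor a single group — weigh both effects.
Ge > In: relative to In, both the across-period and down-group shifts push Ge's electron affinity up.
O > Ge: relative to Ge, both the across-period and down-group shifts push O's electron affinity up.
S > O: this pair runs against the simple trend — see the exception note.
I > S: period and group pull opposite ways; the across-period shift dominates (295 vs 200 kJ/mol).
Note the exception: S has a higher electron affinity than O, contrary to the simple trend — the compact 2p subshell of O repels the added electron more than S's larger 3p does.
Tabulated electron affinity (kJ/mol): O 141, S 200, Ge 119, In 29, I 295.
So from lowest to highest: In < Ge < O < S < I.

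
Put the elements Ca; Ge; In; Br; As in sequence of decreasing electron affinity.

Br, Ge, As, In, Ca

Ca is in period 4, group 2; Ge is in period 4, group 14; As is in period 4, group 15; Br is in period 4, group 17; In is in period 5, group 13.
Atoms with high Z_eff and room in the valence shell (especially the halogens) have the most exothermic electron affinities.
These span different periods and groups, so the two trends combine.
In > Ca: the two effects oppose for this pair; the across-period effect wins (29 vs 2 kJ/mol).
As > In: relative to In, both the across-period and down-group shifts push As's electron affinity up.
Ge > As: this pair runs against the simple trend — see the exception note.
Br > Ge: Br lies to the right of Ge in period 4, so the across-period effect alone puts Br higher.
Note the exception: Ge has a higher electron affinity than As, contrary to the simple trend — adding an electron to As's half-filled 4p³ is unfavourable, so Ge (4p²) has the more exothermic EA.
Approximate values (kJ/mol): Ca 2, Ge 119, As 78, Br 325, In 29.
So from highest to lowest: Br > Ge > As > In > Ca.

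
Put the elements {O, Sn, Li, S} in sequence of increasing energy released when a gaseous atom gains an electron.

Li < Sn < O < S

Li is in period 2, group 1; O is in period 2, group 16; S is in period 3, group 16; Sn is in period 5, group 14.
Adding an electron releases more energy for atoms nearer the top right (short of the noble gases).
Here both period and group differ, so the two effects have to be weighed against each other.
Sn > Li: the two effects oppose for this pair; the across-period effect wins (107 vs 60 kJ/mol).
O > Sn: relative to Sn, both the across-period and down-group shifts push O's electron affinity up.
S > O: this pair runs against the simple trend — see the exception note.
Note the exception: S has a higher electron affinity than O, contrary to the simple trend — the compact 2p subshell of O repels the added electron more than S's larger 3p does.
For reference (kJ/mol): Li 60, O 141, S 200, Sn 107.
So from lowest to highest: Li < Sn < O < S.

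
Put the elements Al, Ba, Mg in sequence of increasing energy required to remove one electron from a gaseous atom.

Ba, Al, Mg

Mg is in period 3, group 2; Al is in period 3, group 13; Ba is in period 6, group 2.
Across a period the outer electron is held more tightly (higher IE₁); down a group it sits in a higher shell, more shielded, and comes off more easily.
Here both period and group differ, so the two effects have to be weighed against each other.
Al > Ba: both effects reinforce here, so Al is clearly the higher of the two.
Mg > Al: this pair runs against the simple trend — see the exception note.
Note the exception: Mg has a higher first ionization energy than Al, contrary to the simple trend — Al's single 3p electron is easier to remove than one from Mg's filled 3s².
Tabulated first ionization energy (kJ/mol): Mg 738, Al 578, Ba 503.
So from lowest to highest: Ba < Al < Mg.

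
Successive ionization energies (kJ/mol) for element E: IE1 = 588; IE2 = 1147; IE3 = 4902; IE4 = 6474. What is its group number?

Group 2

Look for the largest jump between consecutive ionization energies: IE3/IE2 ≈ 4.3, far larger than any earlier ratio.
That jump marks the point where a core electron is being removed. So the atom has 2 valence electrons.
A main-group element with 2 valence electrons is in group 2.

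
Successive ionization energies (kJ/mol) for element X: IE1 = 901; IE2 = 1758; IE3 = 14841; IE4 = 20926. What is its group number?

Group 2

Look for the largest jump between consecutive ionization energies: IE3/IE2 ≈ 8.4, far larger than any earlier ratio.
That jump marks the point where a core electron is being removed. So the atom has 2 valence electrons.
A main-group element with 2 valence electrons is in group 2.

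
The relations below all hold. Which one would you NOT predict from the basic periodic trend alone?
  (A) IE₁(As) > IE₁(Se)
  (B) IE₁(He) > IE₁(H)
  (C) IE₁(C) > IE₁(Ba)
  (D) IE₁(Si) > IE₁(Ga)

(A)

The general trend: IE₁ increases across a period and decreases down a group.
(A) As (period 4, group 15) vs Se (period 4, group 16): the stated order contradicts the simple trend.
(B) He (period 1, group 18) vs H (period 1, group 1): the stated order agrees with the simple trend.
(C) C (period 2, group 14) vs Ba (period 6, group 2): the stated order agrees with the simple trend.
(D) Si (period 3, group 14) vs Ga (period 4, group 13): the stated order agrees with the simple trend.
The exception is (A): Se (4p⁴) ionizes more easily than half-filled As (4p³).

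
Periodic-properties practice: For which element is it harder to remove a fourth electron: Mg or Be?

IE_4 is the cost of taking one more electron from the +3 cation: Mg³⁺ is already 1 electron into the core; Be³⁺ is already 1 electron into the core.
All of these are removing an electron from a noble-gas core or deeper; the smaller core (lower principal quantum number) is held far more tightly, and within a period the higher nuclear charge binds the same core more tightly.
Tabulated IE_4 (kJ/mol): Mg 10543, Be 21007.
Putting it together, IE_4: Mg < Be.

Be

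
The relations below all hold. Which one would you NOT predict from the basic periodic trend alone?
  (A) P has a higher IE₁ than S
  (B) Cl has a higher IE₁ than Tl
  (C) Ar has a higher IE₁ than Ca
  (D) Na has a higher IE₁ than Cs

(A)

The general trend: IE₁ increases across a period and decreases down a group.
(A) P (period 3, group 15) vs S (period 3, group 16): the stated order contradicts the simple trend.
(B) Cl (period 3, group 17) vs Tl (period 6, group 13): the stated order agrees with the simple trend.
(C) Ar (period 3, group 18) vs Ca (period 4, group 2): the stated order agrees with the simple trend.
(D) Na (period 3, group 1) vs Cs (period 6, group 1): the stated order agrees with the simple trend.
The exception is (A): S (3p⁴) ionizes more easily than half-filled P (3p³) because the paired 3p electron in S is pushed out by e⁻–e⁻ repulsion.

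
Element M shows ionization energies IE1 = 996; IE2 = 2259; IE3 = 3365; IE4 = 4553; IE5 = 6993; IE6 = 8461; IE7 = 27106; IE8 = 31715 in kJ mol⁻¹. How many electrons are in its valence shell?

Look for the largest jump between consecutive ionization energies: IE7/IE6 ≈ 3.2, far larger than any earlier ratio.
That jump marks the point where a core electron is being removed. So the atom has 6 valence electrons.

6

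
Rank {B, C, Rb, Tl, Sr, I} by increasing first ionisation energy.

Rb < Sr < Tl < B < I < C

B is in period 2, group 13; C is in period 2, group 14; Rb is in period 5, group 1; Sr is in period 5, group 2; I is in period 5, group 17; Tl is in period 6, group 13.
IE₁ increases left→right with effective nuclear charge and decreases top→bottom as the valence shell moves farther out.
Here both period and group differ, so the two effects have to be weighed against each other.
Sr > Rb: Sr lies to the right of Rb in period 5, so the across-period effect alone puts Sr higher.
Tl > Sr: period and group pull opposite ways; the across-period shift dominates (589 vs 550 kJ/mol).
B > Tl: they share group 13; the group trend gives B the larger value.
I > B: period and group pull opposite ways; the across-period shift dominates (1008 vs 801 kJ/mol).
C > I: the two effects oppose for this pair; the down-group effect wins (1086 vs 1008 kJ/mol).
Approximate values (kJ/mol): B 801, C 1086, Rb 403, Sr 550, I 1008, Tl 589.
So from lowest to highest: Rb < Sr < Tl < B < I < C.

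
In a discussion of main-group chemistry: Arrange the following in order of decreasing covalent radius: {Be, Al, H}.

Across a period the added protons contract the valence shell; down a group each new principal shell makes the atom larger.
These sit on a diagonal, where the across-period and down-group effects partly cancel.
Be > H: the two effects oppose for this pair; the down-group effect wins (102 vs 32 pm).
Al > Be: the two effects oppose for this pair; the down-group effect wins (126 vs 102 pm).
Tabulated atomic radius (pm): H 32, Be 102, Al 126.
So from largest to smallest: Al > Be > H.

Al, Be, H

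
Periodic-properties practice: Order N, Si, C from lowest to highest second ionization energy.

After 1 electron has been removed, what remains? N⁺ still has 4 valence electrons; Si⁺ still has 3 valence electrons; C⁺ still has 3 valence electrons.
All are still removing valence electrons, so compare the +1 ions as you would atoms: IE_2 generally rises across a period (higher Z_eff) and falls down a group (larger shell), subject to the usual subshell exceptions.
Valence configurations: N⁺ [He]2s²2p², Si⁺ [Ne]3s²3p¹, C⁺ [He]2s²2p¹.
Approximate IE_2 values (kJ/mol): N 2856, Si 1577, C 2353.
So the second ionization energies run Si < C < N.

Si < C < N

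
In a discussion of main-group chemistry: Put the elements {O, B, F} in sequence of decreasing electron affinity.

B is in period 2, group 13; O is in period 2, group 16; F is in period 2, group 17.
Electron affinity generally becomes more exothermic across a period toward the halogens and less exothermic down a group.
All lie in period 2, so electron affinity increases left to right.
So from highest to lowest: F > O > B.

F, O, B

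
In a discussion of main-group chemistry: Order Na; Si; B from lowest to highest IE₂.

Si < B < Na

The second ionization energy removes an electron from the +1 ion. For each element: Na⁺ is the bare [Ne] core; Si⁺ still has 3 valence electrons; B⁺ still has 2 valence electrons.
Pulling an electron out of a noble-gas core costs far more than removing a remaining valence electron, so Na sits at the high end of IE_2.
Valence configurations: Si⁺ [Ne]3s²3p¹, B⁺ [He]2s².
Approximate IE_2 values (kJ/mol): Na 4562, Si 1577, B 2427.
So the second ionization energies run Si < B < Na.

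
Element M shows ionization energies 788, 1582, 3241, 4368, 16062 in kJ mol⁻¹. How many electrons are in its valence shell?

Look for the largest jump between consecutive ionization energies: IE5/IE4 ≈ 3.7, far larger than any earlier ratio.
That jump marks the point where a core electron is being removed. So the atom has 4 valence electrons.

4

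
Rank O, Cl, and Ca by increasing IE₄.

Cl < Ca < O

The fourth ionization energy removes an electron from the +3 ion. For each element: O³⁺ still has 3 valence electrons; Cl³⁺ still has 4 valence electrons; Ca³⁺ is already 1 electron into the core.
Usually core removal costs more than valence removal, but here the competition is close: a tightly held n=2 valence electron can cost more to remove than an n=3 core electron, so the actual values have to decide it.
Valence configurations: O³⁺ [He]2s²2p¹, Cl³⁺ [Ne]3s²3p².
Tabulated IE_4 (kJ/mol): O 7469, Cl 5159, Ca 6491.
Overall IE_4 order: Cl < Ca < O.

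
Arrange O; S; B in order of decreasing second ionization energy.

O > B > S

The second ionization energy removes an electron from the +1 ion. For each element: O⁺ still has 5 valence electrons; S⁺ still has 5 valence electrons; B⁺ still has 2 valence electrons.
All are still removing valence electrons, so compare the +1 ions as you would atoms: IE_2 generally rises across a period (higher Z_eff) and falls down a group (larger shell), subject to the usual subshell exceptions.
Valence configurations: O⁺ [He]2s²2p³, S⁺ [Ne]3s²3p³, B⁺ [He]2s².
Approximate IE_2 values (kJ/mol): O 3388, S 2252, B 2427.
Overall IE_2 order: S < B < O.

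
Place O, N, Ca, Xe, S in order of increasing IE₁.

N is in period 2, group 15; O is in period 2, group 16; S is in period 3, group 16; Ca is in period 4, group 2; Xe is in period 5, group 18.
Removing the outermost electron gets harder across a period and easier down a group.
These span different periods and groups, so the two trends combine.
S > Ca: both effects reinforce here, so S is clearly the higher of the two.
Xe > S: period and group pull opposite ways; the across-period shift dominates (1170 vs 1000 kJ/mol).
O > Xe: the two effects oppose for this pair; the down-group effect wins (1314 vs 1170 kJ/mol).
N > O: this pair runs against the simple trend — see the exception note.
Note the exception: N has a higher first ionization energy than O, contrary to the simple trend — pairing an electron in O's 2p⁴ costs repulsion energy, so O ionizes more easily than half-filled N (2p³).
For reference (kJ/mol): N 1402, O 1314, S 1000, Ca 590, Xe 1170.
So from lowest to highest: Ca < S < Xe < O < N.

Ca < S < Xe < O < N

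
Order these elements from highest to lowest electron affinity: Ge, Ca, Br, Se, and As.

Br, Se, Ge, As, Ca

Adding an electron releases more energy for atoms nearer the top right (short of the noble gases).
All lie in period 4; the across-period trend (electron affinity increases left to right) applies, with the exception below.
Note the exception: Ge has a higher electron affinity than As, contrary to the simple trend — adding an electron to As's half-filled 4p³ is unfavourable, so Ge (4p²) has the more exothermic EA.
Approximate values (kJ/mol): Ca 2, Ge 119, As 78, Se 195, Br 325.
So from highest to lowest: Br > Se > Ge > As > Ca.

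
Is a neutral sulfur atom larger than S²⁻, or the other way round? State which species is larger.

S²⁻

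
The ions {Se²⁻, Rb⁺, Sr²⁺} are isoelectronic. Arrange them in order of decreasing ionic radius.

Se²⁻, Rb⁺, Sr²⁺

All of these have 36 electrons, so size is governed by nuclear charge alone: the more protons, the stronger the pull on the same electron cloud, and the smaller the ion.
Nuclear charges: Sr²⁺ (Z=38), Rb⁺ (Z=37), Se²⁻ (Z=34).
Largest to smallest: Se²⁻ > Rb⁺ > Sr²⁺.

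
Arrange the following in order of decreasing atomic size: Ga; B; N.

Ga > B > N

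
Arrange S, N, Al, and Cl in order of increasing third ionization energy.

Al < S < Cl < N

Consider each +2 ion: S²⁺ still has 4 valence electrons; N²⁺ still has 3 valence electrons; Al²⁺ still has 1 valence electron; Cl²⁺ still has 5 valence electrons.
All are still removing valence electrons, so compare the +2 ions as you would atoms: IE_3 generally rises across a period (higher Z_eff) and falls down a group (larger shell), subject to the usual subshell exceptions.
Valence configurations: S²⁺ [Ne]3s²3p², N²⁺ [He]2s²2p¹, Al²⁺ [Ne]3s¹, Cl²⁺ [Ne]3s²3p³.
Approximate IE_3 values (kJ/mol): S 3357, N 4578, Al 2745, Cl 3822.
Overall IE_3 order: Al < S < Cl < N.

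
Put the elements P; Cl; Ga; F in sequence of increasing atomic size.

Moving right in a period, electrons are added to the same shell under a stronger nuclear pull, so atoms get smaller; moving down, a new shell is opened and atoms get larger.
These span different periods and groups, so the two trends combine.
Cl > F: they share group 17; the group trend gives Cl the larger value.
P > Cl: P lies to the left of Cl in period 3, so the across-period effect alone puts P larger.
Ga > P: both effects reinforce here, so Ga is clearly the larger of the two.
For reference (pm): F 64, P 111, Cl 99, Ga 124.
So from smallest to largest: F < Cl < P < Ga.

F < Cl < P < Ga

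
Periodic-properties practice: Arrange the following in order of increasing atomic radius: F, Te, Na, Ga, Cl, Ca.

F < Cl < Ga < Te < Na < Ca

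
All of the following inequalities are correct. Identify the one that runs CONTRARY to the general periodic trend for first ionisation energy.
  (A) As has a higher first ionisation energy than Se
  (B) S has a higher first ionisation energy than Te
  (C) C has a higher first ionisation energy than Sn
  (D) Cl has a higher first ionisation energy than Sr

(A)

The general trend: first ionisation energy increases across a period and decreases down a group.
(A) As (period 4, group 15) vs Se (period 4, group 16): the stated order contradicts the simple trend.
(B) S (period 3, group 16) vs Te (period 5, group 16): the stated order agrees with the simple trend.
(C) C (period 2, group 14) vs Sn (period 5, group 14): the stated order agrees with the simple trend.
(D) Cl (period 3, group 17) vs Sr (period 5, group 2): the stated order agrees with the simple trend.
The exception is (A): Se (4p⁴) ionizes more easily than half-filled As (4p³).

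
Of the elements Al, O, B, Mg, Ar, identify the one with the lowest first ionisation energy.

Al

B is in period 2, group 13; O is in period 2, group 16; Mg is in period 3, group 2; Al is in period 3, group 13; Ar is in period 3, group 18.
First ionization energy rises across a period (greater Z_eff holds electrons more tightly) and falls down a group (valence electrons are farther from the nucleus).
These span different periods and groups, so the two trends combine.
Mg > Al: this pair runs against the simple trend — see the exception note.
B > Mg: both effects reinforce here, so B is clearly the higher of the two.
O > B: O lies to the right of B in period 2, so the across-period effect alone puts O higher.
Ar > O: the two effects oppose for this pair; the across-period effect wins (1521 vs 1314 kJ/mol).
Note the exception: Mg has a higher first ionization energy than Al, contrary to the simple trend — Al's single 3p electron is easier to remove than one from Mg's filled 3s².
For reference (kJ/mol): B 801, O 1314, Mg 738, Al 578, Ar 1521.
The lowest first ionisation energy among these belongs to Al.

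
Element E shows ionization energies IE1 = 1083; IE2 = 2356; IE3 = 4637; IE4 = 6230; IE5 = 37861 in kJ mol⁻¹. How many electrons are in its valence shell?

4

Look for the largest jump between consecutive ionization energies: IE5/IE4 ≈ 6.1, far larger than any earlier ratio.
That jump marks the point where a core electron is being removed. So the atom has 4 valence electrons.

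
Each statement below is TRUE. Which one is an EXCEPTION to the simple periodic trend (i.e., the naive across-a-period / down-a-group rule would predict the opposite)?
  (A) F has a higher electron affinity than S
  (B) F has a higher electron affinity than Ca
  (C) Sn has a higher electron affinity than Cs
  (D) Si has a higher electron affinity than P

(D)

The general trend: electron affinity increases across a period and decreases down a group.
(A) F (period 2, group 17) vs S (period 3, group 16): the stated order agrees with the simple trend.
(B) F (period 2, group 17) vs Ca (period 4, group 2): the stated order agrees with the simple trend.
(C) Sn (period 5, group 14) vs Cs (period 6, group 1): the stated order agrees with the simple trend.
(D) Si (period 3, group 14) vs P (period 3, group 15): the stated order contradicts the simple trend.
The exception is (D): adding an electron to P's half-filled 3p³ is unfavourable, so Si (3p²) has the more exothermic EA.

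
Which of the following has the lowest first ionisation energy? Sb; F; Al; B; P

B is in period 2, group 13; F is in period 2, group 17; Al is in period 3, group 13; P is in period 3, group 15; Sb is in period 5, group 15.
IE₁ increases left→right with effective nuclear charge and decreases top→bottom as the valence shell moves farther out.
These span different periods and groups, so the two trends combine.
B > Al: B sits above Al in group 13, so the down-group effect alone puts B higher.
Sb > B: period and group pull opposite ways; the across-period shift dominates (831 vs 801 kJ/mol).
P > Sb: they share group 15; the group trend gives P the larger value.
F > P: relative to P, both the across-period and down-group shifts push F's first ionization energy up.
Tabulated first ionization energy (kJ/mol): B 801, F 1681, Al 578, P 1012, Sb 831.
The lowest first ionisation energy among these belongs to Al.

Al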